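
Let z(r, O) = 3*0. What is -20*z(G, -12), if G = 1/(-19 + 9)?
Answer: 0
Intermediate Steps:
G = -1/10 (G = 1/(-10) = -1/10 ≈ -0.10000)
z(r, O) = 0
-20*z(G, -12) = -20*0 = 0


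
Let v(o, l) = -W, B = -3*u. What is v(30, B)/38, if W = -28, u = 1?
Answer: 14/19 ≈ 0.73684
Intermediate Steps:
B = -3 (B = -3*1 = -3)
v(o, l) = 28 (v(o, l) = -1*(-28) = 28)
v(30, B)/38 = 28/38 = 28*(1/38) = 14/19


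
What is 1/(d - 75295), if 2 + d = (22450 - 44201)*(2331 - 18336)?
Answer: 1/348049458 ≈ 2.8732e-9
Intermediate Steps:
d = 348124753 (d = -2 + (22450 - 44201)*(2331 - 18336) = -2 - 21751*(-16005) = -2 + 348124755 = 348124753)
1/(d - 75295) = 1/(348124753 - 75295) = 1/348049458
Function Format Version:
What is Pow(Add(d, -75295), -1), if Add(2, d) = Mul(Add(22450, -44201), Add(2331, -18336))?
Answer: Rational(1, 348049458) ≈ 2.8732e-9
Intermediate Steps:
d = 348124753 (d = Add(-2, Mul(Add(22450, -44201), Add(2331, -18336))) = Add(-2, Mul(-21751, -16005)) = Add(-2, 348124755) = 348124753)
Pow(Add(d, -75295), -1) = Pow(Add(348124753, -75295), -1) = Pow(348049458, -1) = Rational(1, 348049458)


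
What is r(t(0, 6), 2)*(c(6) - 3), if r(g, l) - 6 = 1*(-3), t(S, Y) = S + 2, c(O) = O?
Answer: 9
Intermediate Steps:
t(S, Y) = 2 + S
r(g, l) = 3 (r(g, l) = 6 + 1*(-3) = 6 - 3 = 3)
r(t(0, 6), 2)*(c(6) - 3) = 3*(6 - 3) = 3*3 = 9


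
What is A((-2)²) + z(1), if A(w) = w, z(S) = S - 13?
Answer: -8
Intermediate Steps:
z(S) = -13 + S
A((-2)²) + z(1) = (-2)² + (-13 + 1) = 4 - 12 = -8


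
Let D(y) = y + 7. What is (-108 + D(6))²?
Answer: 9025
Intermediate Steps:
D(y) = 7 + y
(-108 + D(6))² = (-108 + (7 + 6))² = (-108 + 13)² = (-95)² = 9025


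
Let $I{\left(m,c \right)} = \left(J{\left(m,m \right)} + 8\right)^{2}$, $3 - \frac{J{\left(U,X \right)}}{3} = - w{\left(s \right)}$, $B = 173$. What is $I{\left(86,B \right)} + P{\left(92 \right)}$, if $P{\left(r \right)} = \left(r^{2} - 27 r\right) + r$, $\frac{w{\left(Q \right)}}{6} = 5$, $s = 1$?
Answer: $17521$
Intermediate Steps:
$w{\left(Q \right)} = 30$ ($w{\left(Q \right)} = 6 \cdot 5 = 30$)
$P{\left(r \right)} = r^{2} - 26 r$
$J{\left(U,X \right)} = 99$ ($J{\left(U,X \right)} = 9 - 3 \left(\left(-1\right) 30\right) = 9 - -90 = 9 + 90 = 99$)
$I{\left(m,c \right)} = 11449$ ($I{\left(m,c \right)} = \left(99 + 8\right)^{2} = 107^{2} = 11449$)
$I{\left(86,B \right)} + P{\left(92 \right)} = 11449 + 92 \left(-26 + 92\right) = 11449 + 92 \cdot 66 = 11449 + 6072 = 17521$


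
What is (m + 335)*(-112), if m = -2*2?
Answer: -37072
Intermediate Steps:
m = -4
(m + 335)*(-112) = (-4 + 335)*(-112) = 331*(-112) = -37072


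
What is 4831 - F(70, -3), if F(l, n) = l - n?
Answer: 4758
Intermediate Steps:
4831 - F(70, -3) = 4831 - (70 - 1*(-3)) = 4831 - (70 + 3) = 4831 - 1*73 = 4831 - 73 = 4758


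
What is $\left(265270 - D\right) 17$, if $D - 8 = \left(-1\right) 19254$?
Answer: $4836772$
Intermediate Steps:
$D = -19246$ ($D = 8 - 19254 = -19246$)
$\left(265270 - D\right) 17 = \left(265270 - -19246\right) 17 = \left(265270 + 19246\right) 17 = 284516 \cdot 17 = 4836772$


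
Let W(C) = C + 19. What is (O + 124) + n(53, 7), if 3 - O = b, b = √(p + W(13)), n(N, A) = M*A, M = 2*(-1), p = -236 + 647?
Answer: 113 - √443 ≈ 91.952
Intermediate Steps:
p = 411
M = -2
W(C) = 19 + C
n(N, A) = -2*A
b = √443 (b = √(411 + (19 + 13)) = √(411 + 32) = √443 ≈ 21.048)
O = 3 - √443 ≈ -18.048
(O + 124) + n(53, 7) = ((3 - √443) + 124) - 2*7 = (127 - √443) - 14 = 113 - √443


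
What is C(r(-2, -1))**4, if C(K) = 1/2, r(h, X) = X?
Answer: 1/16 ≈ 0.062500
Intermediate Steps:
C(K) = 1/2
C(r(-2, -1))**4 = (1/2)**4 = 1/16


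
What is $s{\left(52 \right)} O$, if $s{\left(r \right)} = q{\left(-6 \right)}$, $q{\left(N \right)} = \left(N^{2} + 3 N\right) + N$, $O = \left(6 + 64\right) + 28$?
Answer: $1176$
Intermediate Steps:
$O = 98$ ($O = 70 + 28 = 98$)
$q{\left(N \right)} = N^{2} + 4 N$
$s{\left(r \right)} = 12$ ($s{\left(r \right)} = - 6 \left(4 - 6\right) = \left(-6\right) \left(-2\right) = 12$)
$s{\left(52 \right)} O = 12 \cdot 98 = 1176$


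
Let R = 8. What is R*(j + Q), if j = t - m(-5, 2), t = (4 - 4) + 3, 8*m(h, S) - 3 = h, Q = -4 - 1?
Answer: -14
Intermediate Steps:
Q = -5
m(h, S) = 3/8 + h/8
t = 3 (t = 0 + 3 = 3)
j = 13/4 (j = 3 - (3/8 + (1/8)*(-5)) = 3 - (3/8 - 5/8) = 3 - 1*(-1/4) = 3 + 1/4 = 13/4 ≈ 3.2500)
R*(j + Q) = 8*(13/4 - 5) = 8*(-7/4) = -14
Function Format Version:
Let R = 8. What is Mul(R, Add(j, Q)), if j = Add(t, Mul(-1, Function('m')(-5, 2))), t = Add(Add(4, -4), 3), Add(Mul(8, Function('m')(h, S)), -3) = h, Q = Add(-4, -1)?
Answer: -14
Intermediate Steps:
Q = -5
Function('m')(h, S) = Add(Rational(3, 8), Mul(Rational(1, 8), h))
t = 3 (t = Add(0, 3) = 3)
j = Rational(13, 4) (j = Add(3, Mul(-1, Add(Rational(3, 8), Mul(Rational(1, 8), -5)))) = Add(3, Mul(-1, Add(Rational(3, 8), Rational(-5, 8)))) = Add(3, Mul(-1, Rational(-1, 4))) = Add(3, Rational(1, 4)) = Rational(13, 4) ≈ 3.2500)
Mul(R, Add(j, Q)) = Mul(8, Add(Rational(13, 4), -5)) = Mul(8, Rational(-7, 4)) = -14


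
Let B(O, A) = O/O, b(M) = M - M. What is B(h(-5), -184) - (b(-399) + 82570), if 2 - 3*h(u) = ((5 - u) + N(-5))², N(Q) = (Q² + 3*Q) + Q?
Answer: -82569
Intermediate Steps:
N(Q) = Q² + 4*Q
h(u) = ⅔ - (10 - u)²/3 (h(u) = ⅔ - ((5 - u) - 5*(4 - 5))²/3 = ⅔ - ((5 - u) - 5*(-1))²/3 = ⅔ - ((5 - u) + 5)²/3 = ⅔ - (10 - u)²/3)
b(M) = 0
B(O, A) = 1
B(h(-5), -184) - (b(-399) + 82570) = 1 - (0 + 82570) = 1 - 1*82570 = 1 - 82570 = -82569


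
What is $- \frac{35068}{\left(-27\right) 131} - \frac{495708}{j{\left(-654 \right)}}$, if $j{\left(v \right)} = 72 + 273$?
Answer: $- \frac{580406912}{406755} \approx -1426.9$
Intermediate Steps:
$j{\left(v \right)} = 345$
$- \frac{35068}{\left(-27\right) 131} - \frac{495708}{j{\left(-654 \right)}} = - \frac{35068}{\left(-27\right) 131} - \frac{495708}{345} = - \frac{35068}{-3537} - \frac{165236}{115} = \left(-35068\right) \left(- \frac{1}{3537}\right) - \frac{165236}{115} = \frac{35068}{3537} - \frac{165236}{115} = - \frac{580406912}{406755}$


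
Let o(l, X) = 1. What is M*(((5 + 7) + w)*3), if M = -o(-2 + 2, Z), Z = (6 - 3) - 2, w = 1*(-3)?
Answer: -27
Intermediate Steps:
w = -3
Z = 1 (Z = 3 - 2 = 1)
M = -1 (M = -1*1 = -1)
M*(((5 + 7) + w)*3) = -((5 + 7) - 3)*3 = -(12 - 3)*3 = -9*3 = -1*27 = -27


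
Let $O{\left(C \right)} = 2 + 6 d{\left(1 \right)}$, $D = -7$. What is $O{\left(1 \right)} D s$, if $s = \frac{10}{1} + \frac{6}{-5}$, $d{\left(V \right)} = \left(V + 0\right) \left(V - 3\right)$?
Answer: $616$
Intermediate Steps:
$d{\left(V \right)} = V \left(-3 + V\right)$
$s = \frac{44}{5}$ ($s = 10 \cdot 1 + 6 \left(- \frac{1}{5}\right) = 10 - \frac{6}{5} = \frac{44}{5} \approx 8.8$)
$O{\left(C \right)} = -10$ ($O{\left(C \right)} = 2 + 6 \cdot 1 \left(-3 + 1\right) = 2 + 6 \cdot 1 \left(-2\right) = 2 + 6 \left(-2\right) = 2 - 12 = -10$)
$O{\left(1 \right)} D s = \left(-10\right) \left(-7\right) \frac{44}{5} = 70 \cdot \frac{44}{5} = 616$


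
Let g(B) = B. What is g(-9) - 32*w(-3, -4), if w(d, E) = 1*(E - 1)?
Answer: 151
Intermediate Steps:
w(d, E) = -1 + E (w(d, E) = 1*(-1 + E) = -1 + E)
g(-9) - 32*w(-3, -4) = -9 - 32*(-1 - 4) = -9 - 32*(-5) = -9 + 160 = 151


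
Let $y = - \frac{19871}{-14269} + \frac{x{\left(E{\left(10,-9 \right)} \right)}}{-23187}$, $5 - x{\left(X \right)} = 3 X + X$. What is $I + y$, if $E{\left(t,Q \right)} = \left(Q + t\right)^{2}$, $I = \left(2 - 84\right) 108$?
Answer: $- \frac{2929593828760}{330855303} \approx -8854.6$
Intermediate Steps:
$I = -8856$ ($I = \left(-82\right) 108 = -8856$)
$x{\left(X \right)} = 5 - 4 X$ ($x{\left(X \right)} = 5 - \left(3 X + X\right) = 5 - 4 X$)
$y = \frac{460734608}{330855303}$ ($y = - \frac{19871}{-14269} + \frac{5 - 4 \left(-9 + 10\right)^{2}}{-23187} = \left(-19871\right) \left(- \frac{1}{14269}\right) + \left(5 - 4 \cdot 1^{2}\right) \left(- \frac{1}{23187}\right) = \frac{19871}{14269} + \left(5 - 4\right) \left(- \frac{1}{23187}\right) = \frac{19871}{14269} + 1 \left(- \frac{1}{23187}\right) = \frac{19871}{14269} - \frac{1}{23187} = \frac{460734608}{330855303} \approx 1.3926$)
$I + y = -8856 + \frac{460734608}{330855303} = - \frac{2929593828760}{330855303}$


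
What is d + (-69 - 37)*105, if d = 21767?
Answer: 10637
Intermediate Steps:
d + (-69 - 37)*105 = 21767 + (-69 - 37)*105 = 21767 - 106*105 = 21767 - 11130 = 10637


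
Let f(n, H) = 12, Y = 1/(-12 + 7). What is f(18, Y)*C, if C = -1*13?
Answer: -156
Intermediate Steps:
Y = -1/5 (Y = 1/(-5) = -1/5 ≈ -0.20000)
C = -13
f(18, Y)*C = 12*(-13) = -156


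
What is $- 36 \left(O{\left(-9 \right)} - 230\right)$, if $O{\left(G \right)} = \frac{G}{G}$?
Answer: $8244$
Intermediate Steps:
$O{\left(G \right)} = 1$
$- 36 \left(O{\left(-9 \right)} - 230\right) = - 36 \left(1 - 230\right) = \left(-36\right) \left(-229\right) = 8244$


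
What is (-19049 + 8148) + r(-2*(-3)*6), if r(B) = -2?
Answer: -10903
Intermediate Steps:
(-19049 + 8148) + r(-2*(-3)*6) = (-19049 + 8148) - 2 = -10901 - 2 = -10903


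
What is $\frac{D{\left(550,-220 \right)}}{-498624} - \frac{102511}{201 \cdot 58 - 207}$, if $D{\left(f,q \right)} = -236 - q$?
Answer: $- \frac{1064880451}{118952988} \approx -8.9521$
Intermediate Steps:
$\frac{D{\left(550,-220 \right)}}{-498624} - \frac{102511}{201 \cdot 58 - 207} = \frac{-236 - -220}{-498624} - \frac{102511}{201 \cdot 58 - 207} = \left(-236 + 220\right) \left(- \frac{1}{498624}\right) - \frac{102511}{11658 - 207} = \left(-16\right) \left(- \frac{1}{498624}\right) - \frac{102511}{11451} = \frac{1}{31164} - \frac{102511}{11451} = - \frac{1064880451}{118952988}$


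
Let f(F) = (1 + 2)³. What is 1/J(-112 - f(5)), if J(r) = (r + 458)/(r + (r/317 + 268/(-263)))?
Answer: -11710082/26595349 ≈ -0.44031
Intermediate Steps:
f(F) = 27 (f(F) = 3³ = 27)
J(r) = (458 + r)/(-268/263 + 318*r/317) (J(r) = (458 + r)/(r + (r*(1/317) + 268*(-1/263))) = (458 + r)/(r + (r/317 - 268/263)) = (458 + r)/(r + (-268/263 + r/317)) = (458 + r)/(-268/263 + 318*r/317))
1/J(-112 - f(5)) = 1/(83371*(458 + (-112 - 1*27))/(2*(-42478 + 41817*(-112 - 1*27)))) = 1/(83371*(458 + (-112 - 27))/(2*(-42478 + 41817*(-112 - 27)))) = 1/(83371*(458 - 139)/(2*(-42478 + 41817*(-139)))) = 1/((83371/2)*319/(-42478 - 5812563)) = 1/((83371/2)*319/(-5855041)) = 1/((83371/2)*(-1/5855041)*319) = 1/(-26595349/11710082) = -11710082/26595349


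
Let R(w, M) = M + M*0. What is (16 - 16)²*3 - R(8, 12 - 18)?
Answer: 6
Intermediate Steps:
R(w, M) = M (R(w, M) = M + 0 = M)
(16 - 16)²*3 - R(8, 12 - 18) = (16 - 16)²*3 - (12 - 18) = 0²*3 - 1*(-6) = 0*3 + 6 = 0 + 6 = 6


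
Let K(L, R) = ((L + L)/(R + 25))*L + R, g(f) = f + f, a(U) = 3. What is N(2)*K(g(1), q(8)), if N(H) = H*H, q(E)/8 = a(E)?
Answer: 4736/49 ≈ 96.653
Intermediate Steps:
q(E) = 24 (q(E) = 8*3 = 24)
N(H) = H²
g(f) = 2*f
K(L, R) = R + 2*L²/(25 + R) (K(L, R) = ((2*L)/(25 + R))*L + R = (2*L/(25 + R))*L + R = 2*L²/(25 + R) + R = R + 2*L²/(25 + R))
N(2)*K(g(1), q(8)) = 2²*((24² + 2*(2*1)² + 25*24)/(25 + 24)) = 4*((576 + 2*2² + 600)/49) = 4*((576 + 2*4 + 600)/49) = 4*((576 + 8 + 600)/49) = 4*((1/49)*1184) = 4*(1184/49) = 4736/49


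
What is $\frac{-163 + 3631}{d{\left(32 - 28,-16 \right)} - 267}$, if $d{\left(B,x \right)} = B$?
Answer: $- \frac{3468}{263} \approx -13.186$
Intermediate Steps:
$\frac{-163 + 3631}{d{\left(32 - 28,-16 \right)} - 267} = \frac{-163 + 3631}{\left(32 - 28\right) - 267} = \frac{3468}{4 - 267} = \frac{3468}{-263} = 3468 \left(- \frac{1}{263}\right) = - \frac{3468}{263}$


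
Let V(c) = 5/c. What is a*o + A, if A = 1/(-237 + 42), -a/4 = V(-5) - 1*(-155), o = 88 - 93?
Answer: 600599/195 ≈ 3080.0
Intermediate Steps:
o = -5
a = -616 (a = -4*(5/(-5) - 1*(-155)) = -4*(5*(-1/5) + 155) = -4*(-1 + 155) = -4*154 = -616)
A = -1/195 (A = 1/(-195) = -1/195 ≈ -0.0051282)
a*o + A = -616*(-5) - 1/195 = 3080 - 1/195 = 600599/195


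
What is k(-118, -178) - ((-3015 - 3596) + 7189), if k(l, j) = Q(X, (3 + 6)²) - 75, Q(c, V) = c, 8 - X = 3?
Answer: -648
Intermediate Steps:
X = 5 (X = 8 - 1*3 = 8 - 3 = 5)
k(l, j) = -70 (k(l, j) = 5 - 75 = -70)
k(-118, -178) - ((-3015 - 3596) + 7189) = -70 - ((-3015 - 3596) + 7189) = -70 - (-6611 + 7189) = -70 - 1*578 = -70 - 578 = -648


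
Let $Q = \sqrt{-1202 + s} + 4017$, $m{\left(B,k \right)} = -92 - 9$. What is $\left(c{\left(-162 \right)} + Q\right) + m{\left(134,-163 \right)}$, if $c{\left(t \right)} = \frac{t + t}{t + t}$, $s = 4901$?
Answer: $3917 + 3 \sqrt{411} \approx 3977.8$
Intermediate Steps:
$m{\left(B,k \right)} = -101$
$c{\left(t \right)} = 1$ ($c{\left(t \right)} = \frac{2 t}{2 t} = 2 t \frac{1}{2 t} = 1$)
$Q = 4017 + 3 \sqrt{411}$ ($Q = \sqrt{-1202 + 4901} + 4017 = \sqrt{3699} + 4017 = 3 \sqrt{411} + 4017 = 4017 + 3 \sqrt{411} \approx 4077.8$)
$\left(c{\left(-162 \right)} + Q\right) + m{\left(134,-163 \right)} = \left(1 + \left(4017 + 3 \sqrt{411}\right)\right) - 101 = \left(4018 + 3 \sqrt{411}\right) - 101 = 3917 + 3 \sqrt{411}$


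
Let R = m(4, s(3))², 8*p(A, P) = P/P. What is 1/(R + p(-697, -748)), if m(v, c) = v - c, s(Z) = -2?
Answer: 8/289 ≈ 0.027682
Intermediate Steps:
p(A, P) = ⅛ (p(A, P) = (P/P)/8 = (⅛)*1 = ⅛)
R = 36 (R = (4 - 1*(-2))² = (4 + 2)² = 6² = 36)
1/(R + p(-697, -748)) = 1/(36 + ⅛) = 1/(289/8) = 8/289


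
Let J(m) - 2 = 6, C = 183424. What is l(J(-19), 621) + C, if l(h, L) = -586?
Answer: 182838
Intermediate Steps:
J(m) = 8 (J(m) = 2 + 6 = 8)
l(J(-19), 621) + C = -586 + 183424 = 182838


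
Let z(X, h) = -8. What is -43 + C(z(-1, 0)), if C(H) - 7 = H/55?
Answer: -1988/55 ≈ -36.145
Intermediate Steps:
C(H) = 7 + H/55
-43 + C(z(-1, 0)) = -43 + (7 + (1/55)*(-8)) = -43 + (7 - 8/55) = -43 + 377/55 = -1988/55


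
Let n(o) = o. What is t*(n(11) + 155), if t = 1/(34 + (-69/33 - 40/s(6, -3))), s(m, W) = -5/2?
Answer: 1826/527 ≈ 3.4649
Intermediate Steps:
s(m, W) = -5/2 (s(m, W) = -5*½ = -5/2)
t = 11/527 (t = 1/(34 + (-69/33 - 40/(-5/2))) = 1/(34 + (-69*1/33 - 40*(-⅖))) = 1/(34 + (-23/11 + 16)) = 1/(34 + 153/11) = 1/(527/11) = 11/527 ≈ 0.020873)
t*(n(11) + 155) = 11*(11 + 155)/527 = (11/527)*166 = 1826/527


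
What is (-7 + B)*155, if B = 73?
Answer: 10230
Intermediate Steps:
(-7 + B)*155 = (-7 + 73)*155 = 66*155 = 10230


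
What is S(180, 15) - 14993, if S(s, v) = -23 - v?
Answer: -15031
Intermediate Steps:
S(180, 15) - 14993 = (-23 - 1*15) - 14993 = (-23 - 15) - 14993 = -38 - 14993 = -15031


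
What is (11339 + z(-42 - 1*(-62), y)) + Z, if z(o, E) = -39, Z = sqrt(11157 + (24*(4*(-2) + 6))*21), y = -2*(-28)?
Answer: 11300 + sqrt(10149) ≈ 11401.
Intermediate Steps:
y = 56
Z = sqrt(10149) (Z = sqrt(11157 + (24*(-8 + 6))*21) = sqrt(11157 + (24*(-2))*21) = sqrt(11157 - 48*21) = sqrt(11157 - 1008) = sqrt(10149) ≈ 100.74)
(11339 + z(-42 - 1*(-62), y)) + Z = (11339 - 39) + sqrt(10149) = 11300 + sqrt(10149)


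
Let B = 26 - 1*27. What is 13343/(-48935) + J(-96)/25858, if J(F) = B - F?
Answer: -340374469/1265361230 ≈ -0.26899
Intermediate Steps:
B = -1 (B = 26 - 27 = -1)
J(F) = -1 - F
13343/(-48935) + J(-96)/25858 = 13343/(-48935) + (-1 - 1*(-96))/25858 = 13343*(-1/48935) + (-1 + 96)*(1/25858) = -13343/48935 + 95*(1/25858) = -13343/48935 + 95/25858 = -340374469/1265361230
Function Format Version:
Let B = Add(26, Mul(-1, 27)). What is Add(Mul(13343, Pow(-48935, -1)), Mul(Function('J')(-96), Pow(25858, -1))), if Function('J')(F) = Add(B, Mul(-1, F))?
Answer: Rational(-340374469, 1265361230) ≈ -0.26899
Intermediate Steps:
B = -1 (B = Add(26, -27) = -1)
Function('J')(F) = Add(-1, Mul(-1, F))
Add(Mul(13343, Pow(-48935, -1)), Mul(Function('J')(-96), Pow(25858, -1))) = Add(Mul(13343, Pow(-48935, -1)), Mul(Add(-1, Mul(-1, -96)), Pow(25858, -1))) = Add(Mul(13343, Rational(-1, 48935)), Mul(Add(-1, 96), Rational(1, 25858))) = Add(Rational(-13343, 48935), Mul(95, Rational(1, 25858))) = Add(Rational(-13343, 48935), Rational(95, 25858)) = Rational(-340374469, 1265361230)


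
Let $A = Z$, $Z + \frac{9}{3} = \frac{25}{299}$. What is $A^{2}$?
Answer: $\frac{760384}{89401} \approx 8.5053$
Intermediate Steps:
$Z = - \frac{872}{299}$ ($Z = -3 + \frac{25}{299} = - \frac{872}{299} \approx -2.9164$)
$A = - \frac{872}{299} \approx -2.9164$
$A^{2} = \left(- \frac{872}{299}\right)^{2} = \frac{760384}{89401}$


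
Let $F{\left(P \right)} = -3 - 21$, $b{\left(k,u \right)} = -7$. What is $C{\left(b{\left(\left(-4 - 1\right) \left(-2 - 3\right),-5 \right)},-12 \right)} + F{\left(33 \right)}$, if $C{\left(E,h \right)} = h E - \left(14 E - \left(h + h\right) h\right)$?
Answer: $446$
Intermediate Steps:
$F{\left(P \right)} = -24$ ($F{\left(P \right)} = -3 - 21 = -24$)
$C{\left(E,h \right)} = - 14 E + 2 h^{2} + E h$ ($C{\left(E,h \right)} = E h - \left(14 E - 2 h h\right) = E h - \left(- 2 h^{2} + 14 E\right) = - 14 E + 2 h^{2} + E h$)
$C{\left(b{\left(\left(-4 - 1\right) \left(-2 - 3\right),-5 \right)},-12 \right)} + F{\left(33 \right)} = \left(\left(-14\right) \left(-7\right) + 2 \left(-12\right)^{2} - -84\right) - 24 = \left(98 + 2 \cdot 144 + 84\right) - 24 = \left(98 + 288 + 84\right) - 24 = 470 - 24 = 446$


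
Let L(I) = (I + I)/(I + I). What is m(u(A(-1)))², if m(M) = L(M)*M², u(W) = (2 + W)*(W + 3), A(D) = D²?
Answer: 20736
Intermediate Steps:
L(I) = 1 (L(I) = (2*I)/((2*I)) = (2*I)*(1/(2*I)) = 1)
u(W) = (2 + W)*(3 + W)
m(M) = M² (m(M) = 1*M² = M²)
m(u(A(-1)))² = ((6 + ((-1)²)² + 5*(-1)²)²)² = ((6 + 1² + 5*1)²)² = ((6 + 1 + 5)²)² = (12²)² = 144² = 20736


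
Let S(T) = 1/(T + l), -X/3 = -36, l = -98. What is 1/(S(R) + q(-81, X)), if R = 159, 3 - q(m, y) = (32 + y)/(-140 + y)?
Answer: 488/3607 ≈ 0.13529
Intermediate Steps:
X = 108 (X = -3*(-36) = 108)
q(m, y) = 3 - (32 + y)/(-140 + y)
S(T) = 1/(-98 + T) (S(T) = 1/(T - 98) = 1/(-98 + T))
1/(S(R) + q(-81, X)) = 1/(1/(-98 + 159) + 2*(-226 + 108)/(-140 + 108)) = 1/(1/61 + 2*(-118)/(-32)) = 1/(1/61 + 2*(-1/32)*(-118)) = 1/(1/61 + 59/8) = 1/(3607/488) = 488/3607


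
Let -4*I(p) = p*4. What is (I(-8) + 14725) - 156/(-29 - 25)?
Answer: 132623/9 ≈ 14736.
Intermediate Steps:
I(p) = -p (I(p) = -p*4/4 = -p)
(I(-8) + 14725) - 156/(-29 - 25) = (-1*(-8) + 14725) - 156/(-29 - 25) = (8 + 14725) - 156/(-54) = 14733 - 156*(-1/54) = 14733 + 26/9 = 132623/9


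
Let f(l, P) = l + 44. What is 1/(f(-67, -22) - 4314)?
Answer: -1/4337 ≈ -0.00023057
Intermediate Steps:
f(l, P) = 44 + l
1/(f(-67, -22) - 4314) = 1/((44 - 67) - 4314) = 1/(-23 - 4314) = 1/(-4337) = -1/4337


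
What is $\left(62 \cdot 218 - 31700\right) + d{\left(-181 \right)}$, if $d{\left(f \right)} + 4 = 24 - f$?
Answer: $-17983$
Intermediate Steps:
$d{\left(f \right)} = 20 - f$ ($d{\left(f \right)} = -4 - \left(-24 + f\right) = 20 - f$)
$\left(62 \cdot 218 - 31700\right) + d{\left(-181 \right)} = \left(62 \cdot 218 - 31700\right) + \left(20 - -181\right) = \left(13516 - 31700\right) + \left(20 + 181\right) = -18184 + 201 = -17983$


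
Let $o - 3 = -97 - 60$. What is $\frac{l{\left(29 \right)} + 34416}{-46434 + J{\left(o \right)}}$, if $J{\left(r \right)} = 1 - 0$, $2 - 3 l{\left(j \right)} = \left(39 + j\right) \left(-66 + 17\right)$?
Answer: $- \frac{106582}{139299} \approx -0.76513$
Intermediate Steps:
$o = -154$ ($o = 3 - 157 = -154$)
$l{\left(j \right)} = \frac{1913}{3} + \frac{49 j}{3}$ ($l{\left(j \right)} = \frac{2}{3} - \frac{\left(39 + j\right) \left(-66 + 17\right)}{3} = \frac{2}{3} - \frac{\left(39 + j\right) \left(-49\right)}{3} = \frac{2}{3} - \frac{-1911 - 49 j}{3} = \frac{2}{3} + \left(637 + \frac{49 j}{3}\right) = \frac{1913}{3} + \frac{49 j}{3}$)
$J{\left(r \right)} = 1$ ($J{\left(r \right)} = 1 + 0 = 1$)
$\frac{l{\left(29 \right)} + 34416}{-46434 + J{\left(o \right)}} = \frac{\left(\frac{1913}{3} + \frac{49}{3} \cdot 29\right) + 34416}{-46434 + 1} = \frac{\left(\frac{1913}{3} + \frac{1421}{3}\right) + 34416}{-46433} = \left(\frac{3334}{3} + 34416\right) \left(- \frac{1}{46433}\right) = \frac{106582}{3} \left(- \frac{1}{46433}\right) = - \frac{106582}{139299}$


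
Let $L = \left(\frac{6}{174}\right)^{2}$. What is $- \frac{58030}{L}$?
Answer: $-48803230$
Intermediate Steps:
$L = \frac{1}{841}$ ($L = \left(6 \cdot \frac{1}{174}\right)^{2} = \left(\frac{1}{29}\right)^{2} = \frac{1}{841} \approx 0.0011891$)
$- \frac{58030}{L} = - 58030 \frac{1}{\frac{1}{841}} = \left(-58030\right) 841 = -48803230$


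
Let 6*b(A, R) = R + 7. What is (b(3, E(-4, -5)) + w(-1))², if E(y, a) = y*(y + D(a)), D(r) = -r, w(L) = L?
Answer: ¼ ≈ 0.25000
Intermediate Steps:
E(y, a) = y*(y - a)
b(A, R) = 7/6 + R/6 (b(A, R) = (R + 7)/6 = (7 + R)/6 = 7/6 + R/6)
(b(3, E(-4, -5)) + w(-1))² = ((7/6 + (-4*(-4 - 1*(-5)))/6) - 1)² = ((7/6 + (-4*(-4 + 5))/6) - 1)² = ((7/6 + (-4*1)/6) - 1)² = ((7/6 + (⅙)*(-4)) - 1)² = ((7/6 - ⅔) - 1)² = (½ - 1)² = (-½)² = ¼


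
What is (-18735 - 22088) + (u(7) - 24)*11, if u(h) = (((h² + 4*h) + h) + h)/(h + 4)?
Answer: -40996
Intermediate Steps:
u(h) = (h² + 6*h)/(4 + h) (u(h) = ((h² + 5*h) + h)/(4 + h) = (h² + 6*h)/(4 + h))
(-18735 - 22088) + (u(7) - 24)*11 = (-18735 - 22088) + (7*(6 + 7)/(4 + 7) - 24)*11 = -40823 + (7*13/11 - 24)*11 = -40823 + (7*(1/11)*13 - 24)*11 = -40823 + (91/11 - 24)*11 = -40823 - 173/11*11 = -40823 - 173 = -40996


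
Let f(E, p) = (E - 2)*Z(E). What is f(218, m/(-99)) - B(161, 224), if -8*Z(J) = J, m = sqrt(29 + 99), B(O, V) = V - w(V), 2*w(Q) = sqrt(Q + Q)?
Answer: -6110 + 4*sqrt(7) ≈ -6099.4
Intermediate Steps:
w(Q) = sqrt(2)*sqrt(Q)/2 (w(Q) = sqrt(Q + Q)/2 = sqrt(2*Q)/2 = (sqrt(2)*sqrt(Q))/2 = sqrt(2)*sqrt(Q)/2)
B(O, V) = V - sqrt(2)*sqrt(V)/2
m = 8*sqrt(2) (m = sqrt(128) = 8*sqrt(2) ≈ 11.314)
Z(J) = -J/8
f(E, p) = -E*(-2 + E)/8 (f(E, p) = (E - 2)*(-E/8) = (-2 + E)*(-E/8) = -E*(-2 + E)/8)
f(218, m/(-99)) - B(161, 224) = (1/8)*218*(2 - 1*218) - (224 - sqrt(2)*sqrt(224)/2) = (1/8)*218*(2 - 218) - (224 - sqrt(2)*4*sqrt(14)/2) = (1/8)*218*(-216) - (224 - 4*sqrt(7)) = -5886 + (-224 + 4*sqrt(7)) = -6110 + 4*sqrt(7)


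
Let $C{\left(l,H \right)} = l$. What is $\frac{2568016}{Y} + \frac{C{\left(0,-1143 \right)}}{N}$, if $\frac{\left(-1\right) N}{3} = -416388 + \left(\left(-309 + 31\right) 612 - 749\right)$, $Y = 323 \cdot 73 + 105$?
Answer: $\frac{642004}{5921} \approx 108.43$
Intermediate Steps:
$Y = 23684$ ($Y = 23579 + 105 = 23684$)
$N = 1761819$ ($N = - 3 \left(-416388 + \left(\left(-309 + 31\right) 612 - 749\right)\right) = - 3 \left(-416388 - 170885\right) = \left(-3\right) \left(-587273\right) = 1761819$)
$\frac{2568016}{Y} + \frac{C{\left(0,-1143 \right)}}{N} = \frac{2568016}{23684} + \frac{0}{1761819} = 2568016 \cdot \frac{1}{23684} + 0 \cdot \frac{1}{1761819} = \frac{642004}{5921} + 0 = \frac{642004}{5921}$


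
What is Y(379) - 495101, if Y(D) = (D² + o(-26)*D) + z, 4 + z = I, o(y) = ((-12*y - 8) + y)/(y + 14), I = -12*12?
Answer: -2162329/6 ≈ -3.6039e+5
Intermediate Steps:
I = -144
o(y) = (-8 - 11*y)/(14 + y) (o(y) = ((-8 - 12*y) + y)/(14 + y) = (-8 - 11*y)/(14 + y))
z = -148 (z = -4 - 144 = -148)
Y(D) = -148 + D² - 139*D/6 (Y(D) = (D² + ((-8 - 11*(-26))/(14 - 26))*D) - 148 = (D² + ((-8 + 286)/(-12))*D) - 148 = (D² + (-1/12*278)*D) - 148 = (D² - 139*D/6) - 148 = -148 + D² - 139*D/6)
Y(379) - 495101 = (-148 + 379² - 139/6*379) - 495101 = (-148 + 143641 - 52681/6) - 495101 = 808277/6 - 495101 = -2162329/6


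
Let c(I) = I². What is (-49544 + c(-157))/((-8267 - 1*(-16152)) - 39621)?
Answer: 24895/31736 ≈ 0.78444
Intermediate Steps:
(-49544 + c(-157))/((-8267 - 1*(-16152)) - 39621) = (-49544 + (-157)²)/((-8267 - 1*(-16152)) - 39621) = (-49544 + 24649)/((-8267 + 16152) - 39621) = -24895/(7885 - 39621) = -24895/(-31736) = -24895*(-1/31736) = 24895/31736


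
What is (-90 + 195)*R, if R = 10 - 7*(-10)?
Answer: 8400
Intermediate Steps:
R = 80 (R = 10 + 70 = 80)
(-90 + 195)*R = (-90 + 195)*80 = 105*80 = 8400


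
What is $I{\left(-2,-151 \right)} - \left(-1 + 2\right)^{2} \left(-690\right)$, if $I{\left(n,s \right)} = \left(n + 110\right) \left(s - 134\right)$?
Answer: $-30090$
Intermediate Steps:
$I{\left(n,s \right)} = \left(-134 + s\right) \left(110 + n\right)$ ($I{\left(n,s \right)} = \left(110 + n\right) \left(-134 + s\right) = \left(-134 + s\right) \left(110 + n\right)$)
$I{\left(-2,-151 \right)} - \left(-1 + 2\right)^{2} \left(-690\right) = \left(-14740 - -268 + 110 \left(-151\right) - -302\right) - \left(-1 + 2\right)^{2} \left(-690\right) = \left(-14740 + 268 - 16610 + 302\right) - 1^{2} \left(-690\right) = -30780 - 1 \left(-690\right) = -30780 - -690 = -30780 + 690 = -30090$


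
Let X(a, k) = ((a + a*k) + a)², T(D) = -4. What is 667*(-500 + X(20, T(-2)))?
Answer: 733700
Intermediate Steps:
X(a, k) = (2*a + a*k)²
667*(-500 + X(20, T(-2))) = 667*(-500 + 20²*(2 - 4)²) = 667*(-500 + 400*(-2)²) = 667*(-500 + 400*4) = 667*(-500 + 1600) = 667*1100 = 733700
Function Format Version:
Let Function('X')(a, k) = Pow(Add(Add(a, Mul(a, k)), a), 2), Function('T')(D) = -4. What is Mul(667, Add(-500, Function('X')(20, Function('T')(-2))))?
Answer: 733700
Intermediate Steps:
Function('X')(a, k) = Pow(Add(Mul(2, a), Mul(a, k)), 2)
Mul(667, Add(-500, Function('X')(20, Function('T')(-2)))) = Mul(667, Add(-500, Mul(Pow(20, 2), Pow(Add(2, -4), 2)))) = Mul(667, Add(-500, Mul(400, Pow(-2, 2)))) = Mul(667, Add(-500, Mul(400, 4))) = Mul(667, Add(-500, 1600)) = Mul(667, 1100) = 733700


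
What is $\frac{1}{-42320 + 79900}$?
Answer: $\frac{1}{37580} \approx 2.661 \cdot 10^{-5}$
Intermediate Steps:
$\frac{1}{-42320 + 79900} = \frac{1}{37580}$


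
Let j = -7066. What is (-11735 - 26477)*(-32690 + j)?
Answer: 1519156272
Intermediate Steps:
(-11735 - 26477)*(-32690 + j) = (-11735 - 26477)*(-32690 - 7066) = -38212*(-39756) = 1519156272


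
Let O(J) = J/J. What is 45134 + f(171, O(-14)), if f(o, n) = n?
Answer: 45135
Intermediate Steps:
O(J) = 1
45134 + f(171, O(-14)) = 45134 + 1 = 45135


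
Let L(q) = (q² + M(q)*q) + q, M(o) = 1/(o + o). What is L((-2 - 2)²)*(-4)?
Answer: -1090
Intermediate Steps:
M(o) = 1/(2*o)
L(q) = ½ + q + q² (L(q) = (q² + (1/(2*q))*q) + q = (q² + ½) + q = (½ + q²) + q = ½ + q + q²)
L((-2 - 2)²)*(-4) = (½ + (-2 - 2)² + ((-2 - 2)²)²)*(-4) = (½ + (-4)² + ((-4)²)²)*(-4) = (½ + 16 + 16²)*(-4) = (½ + 16 + 256)*(-4) = (545/2)*(-4) = -1090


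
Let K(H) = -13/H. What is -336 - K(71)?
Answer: -23843/71 ≈ -335.82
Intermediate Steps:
-336 - K(71) = -336 - (-13)/71 = -336 - 1*(-13/71) = -336 + 13/71 = -23843/71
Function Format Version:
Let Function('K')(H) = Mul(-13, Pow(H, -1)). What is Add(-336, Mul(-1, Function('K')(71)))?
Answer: Rational(-23843, 71) ≈ -335.82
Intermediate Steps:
Add(-336, Mul(-1, Function('K')(71))) = Add(-336, Mul(-1, Mul(-13, Pow(71, -1)))) = Add(-336, Mul(-1, Mul(-13, Rational(1, 71)))) = Add(-336, Mul(-1, Rational(-13, 71))) = Add(-336, Rational(13, 71)) = Rational(-23843, 71)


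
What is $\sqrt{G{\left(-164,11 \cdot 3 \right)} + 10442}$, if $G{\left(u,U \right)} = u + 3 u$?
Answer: $\sqrt{9786} \approx 98.924$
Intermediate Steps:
$G{\left(u,U \right)} = 4 u$
$\sqrt{G{\left(-164,11 \cdot 3 \right)} + 10442} = \sqrt{4 \left(-164\right) + 10442} = \sqrt{-656 + 10442} = \sqrt{9786}$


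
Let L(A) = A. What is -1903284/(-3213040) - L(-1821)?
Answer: 1463212281/803260 ≈ 1821.6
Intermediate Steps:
-1903284/(-3213040) - L(-1821) = -1903284/(-3213040) - 1*(-1821) = -1903284*(-1/3213040) + 1821 = 475821/803260 + 1821 = 1463212281/803260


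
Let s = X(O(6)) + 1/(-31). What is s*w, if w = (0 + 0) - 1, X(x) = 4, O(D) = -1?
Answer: -123/31 ≈ -3.9677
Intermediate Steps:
w = -1 (w = 0 - 1 = -1)
s = 123/31 (s = 4 + 1/(-31) = 4 - 1/31 = 123/31 ≈ 3.9677)
s*w = (123/31)*(-1) = -123/31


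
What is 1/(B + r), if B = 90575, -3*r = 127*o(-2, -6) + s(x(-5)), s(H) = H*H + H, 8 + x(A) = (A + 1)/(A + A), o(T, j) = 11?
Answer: 75/6756946 ≈ 1.1100e-5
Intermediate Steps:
x(A) = -8 + (1 + A)/(2*A) (x(A) = -8 + (A + 1)/(A + A) = -8 + (1 + A)/((2*A)) = -8 + (1 + A)*(1/(2*A)) = -8 + (1 + A)/(2*A))
s(H) = H + H² (s(H) = H² + H = H + H²)
r = -36179/75 (r = -(127*11 + ((½)*(1 - 15*(-5))/(-5))*(1 + (½)*(1 - 15*(-5))/(-5)))/3 = -(1397 + ((½)*(-⅕)*(1 + 75))*(1 + (½)*(-⅕)*(1 + 75)))/3 = -(1397 + ((½)*(-⅕)*76)*(1 + (½)*(-⅕)*76))/3 = -(1397 - 38*(1 - 38/5)/5)/3 = -(1397 - 38/5*(-33/5))/3 = -(1397 + 1254/25)/3 = -⅓*36179/25 = -36179/75 ≈ -482.39)
1/(B + r) = 1/(90575 - 36179/75) = 1/(6756946/75) = 75/6756946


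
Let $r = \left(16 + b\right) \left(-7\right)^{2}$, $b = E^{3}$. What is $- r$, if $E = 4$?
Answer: $-3920$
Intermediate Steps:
$b = 64$ ($b = 4^{3} = 64$)
$r = 3920$ ($r = \left(16 + 64\right) \left(-7\right)^{2} = 80 \cdot 49 = 3920$)
$- r = \left(-1\right) 3920 = -3920$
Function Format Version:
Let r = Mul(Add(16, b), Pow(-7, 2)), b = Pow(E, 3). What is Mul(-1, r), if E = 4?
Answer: -3920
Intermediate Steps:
b = 64 (b = Pow(4, 3) = 64)
r = 3920 (r = Mul(Add(16, 64), Pow(-7, 2)) = Mul(80, 49) = 3920)
Mul(-1, r) = Mul(-1, 3920) = -3920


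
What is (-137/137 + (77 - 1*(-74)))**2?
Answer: 22500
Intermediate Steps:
(-137/137 + (77 - 1*(-74)))**2 = (-137*1/137 + (77 + 74))**2 = (-1 + 151)**2 = 150**2 = 22500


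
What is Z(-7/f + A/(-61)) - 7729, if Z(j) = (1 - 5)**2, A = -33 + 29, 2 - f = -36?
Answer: -7713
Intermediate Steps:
f = 38 (f = 2 - 1*(-36) = 2 + 36 = 38)
A = -4
Z(j) = 16 (Z(j) = (-4)**2 = 16)
Z(-7/f + A/(-61)) - 7729 = 16 - 7729 = -7713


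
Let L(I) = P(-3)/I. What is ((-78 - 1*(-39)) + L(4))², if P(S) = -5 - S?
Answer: 6241/4 ≈ 1560.3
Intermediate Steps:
L(I) = -2/I (L(I) = (-5 - 1*(-3))/I = (-5 + 3)/I = -2/I)
((-78 - 1*(-39)) + L(4))² = ((-78 - 1*(-39)) - 2/4)² = ((-78 + 39) - 2*¼)² = (-39 - ½)² = (-79/2)² = 6241/4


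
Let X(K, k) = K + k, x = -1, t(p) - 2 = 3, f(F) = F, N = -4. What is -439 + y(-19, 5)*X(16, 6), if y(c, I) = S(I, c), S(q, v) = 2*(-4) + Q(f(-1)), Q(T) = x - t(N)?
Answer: -747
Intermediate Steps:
t(p) = 5 (t(p) = 2 + 3 = 5)
Q(T) = -6 (Q(T) = -1 - 1*5 = -1 - 5 = -6)
S(q, v) = -14 (S(q, v) = 2*(-4) - 6 = -8 - 6 = -14)
y(c, I) = -14
-439 + y(-19, 5)*X(16, 6) = -439 - 14*(16 + 6) = -439 - 14*22 = -439 - 308 = -747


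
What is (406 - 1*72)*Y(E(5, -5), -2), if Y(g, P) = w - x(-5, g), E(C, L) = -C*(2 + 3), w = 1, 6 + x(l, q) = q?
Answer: 10688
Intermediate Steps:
x(l, q) = -6 + q
E(C, L) = -5*C (E(C, L) = -C*5 = -5*C)
Y(g, P) = 7 - g (Y(g, P) = 1 - (-6 + g) = 1 + (6 - g) = 7 - g)
(406 - 1*72)*Y(E(5, -5), -2) = (406 - 1*72)*(7 - (-5)*5) = (406 - 72)*(7 - 1*(-25)) = 334*(7 + 25) = 334*32 = 10688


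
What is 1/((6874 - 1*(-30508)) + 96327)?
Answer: 1/133709 ≈ 7.4789e-6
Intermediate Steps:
1/((6874 - 1*(-30508)) + 96327) = 1/((6874 + 30508) + 96327) = 1/(37382 + 96327) = 1/133709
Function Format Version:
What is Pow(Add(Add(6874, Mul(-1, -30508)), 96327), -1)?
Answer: Rational(1, 133709) ≈ 7.4789e-6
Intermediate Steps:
Pow(Add(Add(6874, Mul(-1, -30508)), 96327), -1) = Pow(Add(Add(6874, 30508), 96327), -1) = Pow(Add(37382, 96327), -1) = Pow(133709, -1) = Rational(1, 133709)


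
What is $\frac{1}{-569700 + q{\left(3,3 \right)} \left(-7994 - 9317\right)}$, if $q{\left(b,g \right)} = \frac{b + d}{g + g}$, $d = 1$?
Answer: $- \frac{3}{1743722} \approx -1.7205 \cdot 10^{-6}$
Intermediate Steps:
$q{\left(b,g \right)} = \frac{1 + b}{2 g}$ ($q{\left(b,g \right)} = \frac{b + 1}{g + g} = \frac{1 + b}{2 g}$)
$\frac{1}{-569700 + q{\left(3,3 \right)} \left(-7994 - 9317\right)} = \frac{1}{-569700 + \frac{1 + 3}{2 \cdot 3} \left(-7994 - 9317\right)} = \frac{1}{-569700 + \frac{1}{2} \cdot \frac{1}{3} \cdot 4 \left(-7994 - 9317\right)} = \frac{1}{-569700 + \frac{2}{3} \left(-17311\right)} = \frac{1}{-569700 - \frac{34622}{3}} = \frac{1}{- \frac{1743722}{3}} = - \frac{3}{1743722}$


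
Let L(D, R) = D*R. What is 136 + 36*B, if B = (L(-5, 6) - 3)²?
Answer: 39340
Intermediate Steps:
B = 1089 (B = (-5*6 - 3)² = (-30 - 3)² = (-33)² = 1089)
136 + 36*B = 136 + 36*1089 = 136 + 39204 = 39340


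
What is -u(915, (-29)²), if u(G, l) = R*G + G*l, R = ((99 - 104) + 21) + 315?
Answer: -1072380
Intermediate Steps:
R = 331 (R = (-5 + 21) + 315 = 16 + 315 = 331)
u(G, l) = 331*G + G*l
-u(915, (-29)²) = -915*(331 + (-29)²) = -915*(331 + 841) = -915*1172 = -1*1072380 = -1072380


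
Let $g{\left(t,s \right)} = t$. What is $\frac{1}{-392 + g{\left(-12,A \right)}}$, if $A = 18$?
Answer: $- \frac{1}{404} \approx -0.0024752$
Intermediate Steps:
$\frac{1}{-392 + g{\left(-12,A \right)}} = \frac{1}{-392 - 12} = \frac{1}{-404} = - \frac{1}{404}$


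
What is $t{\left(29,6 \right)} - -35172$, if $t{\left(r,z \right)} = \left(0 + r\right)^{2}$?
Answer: $36013$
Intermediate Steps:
$t{\left(r,z \right)} = r^{2}$
$t{\left(29,6 \right)} - -35172 = 29^{2} - -35172 = 841 + 35172 = 36013$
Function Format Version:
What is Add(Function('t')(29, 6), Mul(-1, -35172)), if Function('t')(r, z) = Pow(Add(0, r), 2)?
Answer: 36013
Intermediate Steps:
Function('t')(r, z) = Pow(r, 2)
Add(Function('t')(29, 6), Mul(-1, -35172)) = Add(Pow(29, 2), Mul(-1, -35172)) = Add(841, 35172) = 36013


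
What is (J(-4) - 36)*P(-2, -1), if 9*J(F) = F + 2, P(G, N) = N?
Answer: 326/9 ≈ 36.222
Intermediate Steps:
J(F) = 2/9 + F/9 (J(F) = (F + 2)/9 = (2 + F)/9 = 2/9 + F/9)
(J(-4) - 36)*P(-2, -1) = ((2/9 + (⅑)*(-4)) - 36)*(-1) = ((2/9 - 4/9) - 36)*(-1) = (-2/9 - 36)*(-1) = -326/9*(-1) = 326/9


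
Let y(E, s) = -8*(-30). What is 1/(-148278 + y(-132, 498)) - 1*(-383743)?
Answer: 56808546233/148038 ≈ 3.8374e+5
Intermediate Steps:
y(E, s) = 240
1/(-148278 + y(-132, 498)) - 1*(-383743) = 1/(-148278 + 240) - 1*(-383743) = 1/(-148038) + 383743 = -1/148038 + 383743 = 56808546233/148038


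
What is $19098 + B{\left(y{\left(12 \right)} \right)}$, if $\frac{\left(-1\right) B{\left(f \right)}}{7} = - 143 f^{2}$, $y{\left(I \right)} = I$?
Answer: $163242$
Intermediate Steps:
$B{\left(f \right)} = 1001 f^{2}$ ($B{\left(f \right)} = - 7 \left(- 143 f^{2}\right) = 1001 f^{2}$)
$19098 + B{\left(y{\left(12 \right)} \right)} = 19098 + 1001 \cdot 12^{2} = 19098 + 1001 \cdot 144 = 19098 + 144144 = 163242$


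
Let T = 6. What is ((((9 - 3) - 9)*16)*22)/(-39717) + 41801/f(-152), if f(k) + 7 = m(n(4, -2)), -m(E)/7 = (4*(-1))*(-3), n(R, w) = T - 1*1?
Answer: -553371407/1204749 ≈ -459.33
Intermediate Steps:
n(R, w) = 5 (n(R, w) = 6 - 1*1 = 6 - 1 = 5)
m(E) = -84 (m(E) = -7*4*(-1)*(-3) = -(-28)*(-3) = -7*12 = -84)
f(k) = -91 (f(k) = -7 - 84 = -91)
((((9 - 3) - 9)*16)*22)/(-39717) + 41801/f(-152) = ((((9 - 3) - 9)*16)*22)/(-39717) + 41801/(-91) = (((6 - 9)*16)*22)*(-1/39717) + 41801*(-1/91) = (-3*16*22)*(-1/39717) - 41801/91 = -48*22*(-1/39717) - 41801/91 = -1056*(-1/39717) - 41801/91 = 352/13239 - 41801/91 = -553371407/1204749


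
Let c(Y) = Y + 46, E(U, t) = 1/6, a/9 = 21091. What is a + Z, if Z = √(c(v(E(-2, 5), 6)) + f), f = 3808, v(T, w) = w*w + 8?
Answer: 189819 + √3898 ≈ 1.8988e+5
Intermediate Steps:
a = 189819 (a = 9*21091 = 189819)
E(U, t) = ⅙
v(T, w) = 8 + w² (v(T, w) = w² + 8 = 8 + w²)
c(Y) = 46 + Y
Z = √3898 (Z = √((46 + (8 + 6²)) + 3808) = √((46 + (8 + 36)) + 3808) = √((46 + 44) + 3808) = √(90 + 3808) = √3898 ≈ 62.434)
a + Z = 189819 + √3898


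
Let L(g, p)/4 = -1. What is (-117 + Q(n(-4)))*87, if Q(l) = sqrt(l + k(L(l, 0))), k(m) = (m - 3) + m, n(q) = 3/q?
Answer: -10179 + 87*I*sqrt(47)/2 ≈ -10179.0 + 298.22*I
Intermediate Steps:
L(g, p) = -4 (L(g, p) = 4*(-1) = -4)
k(m) = -3 + 2*m (k(m) = (-3 + m) + m = -3 + 2*m)
Q(l) = sqrt(-11 + l) (Q(l) = sqrt(l + (-3 + 2*(-4))) = sqrt(l + (-3 - 8)) = sqrt(l - 11) = sqrt(-11 + l))
(-117 + Q(n(-4)))*87 = (-117 + sqrt(-11 + 3/(-4)))*87 = (-117 + sqrt(-11 + 3*(-1/4)))*87 = (-117 + sqrt(-11 - 3/4))*87 = (-117 + sqrt(-47/4))*87 = (-117 + I*sqrt(47)/2)*87 = -10179 + 87*I*sqrt(47)/2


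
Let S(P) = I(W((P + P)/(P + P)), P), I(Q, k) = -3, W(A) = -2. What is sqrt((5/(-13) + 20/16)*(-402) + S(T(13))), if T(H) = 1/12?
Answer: I*sqrt(237198)/26 ≈ 18.732*I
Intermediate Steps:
T(H) = 1/12
S(P) = -3
sqrt((5/(-13) + 20/16)*(-402) + S(T(13))) = sqrt((5/(-13) + 20/16)*(-402) - 3) = sqrt((5*(-1/13) + 20*(1/16))*(-402) - 3) = sqrt((-5/13 + 5/4)*(-402) - 3) = sqrt((45/52)*(-402) - 3) = sqrt(-9045/26 - 3) = sqrt(-9123/26) = I*sqrt(237198)/26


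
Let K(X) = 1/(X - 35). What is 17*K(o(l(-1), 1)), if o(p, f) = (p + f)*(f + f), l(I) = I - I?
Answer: -17/33 ≈ -0.51515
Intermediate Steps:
l(I) = 0
o(p, f) = 2*f*(f + p) (o(p, f) = (f + p)*(2*f) = 2*f*(f + p))
K(X) = 1/(-35 + X)
17*K(o(l(-1), 1)) = 17/(-35 + 2*1*(1 + 0)) = 17/(-35 + 2*1*1) = 17/(-35 + 2) = 17/(-33) = 17*(-1/33) = -17/33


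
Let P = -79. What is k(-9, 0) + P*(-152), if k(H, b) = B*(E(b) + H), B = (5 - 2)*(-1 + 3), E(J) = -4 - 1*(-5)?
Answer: 11960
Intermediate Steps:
E(J) = 1 (E(J) = -4 + 5 = 1)
B = 6 (B = 3*2 = 6)
k(H, b) = 6 + 6*H (k(H, b) = 6*(1 + H) = 6 + 6*H)
k(-9, 0) + P*(-152) = (6 + 6*(-9)) - 79*(-152) = (6 - 54) + 12008 = -48 + 12008 = 11960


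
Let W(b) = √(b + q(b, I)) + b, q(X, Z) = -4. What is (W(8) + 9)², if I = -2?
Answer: 361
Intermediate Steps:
W(b) = b + √(-4 + b) (W(b) = √(b - 4) + b = √(-4 + b) + b = b + √(-4 + b))
(W(8) + 9)² = ((8 + √(-4 + 8)) + 9)² = ((8 + √4) + 9)² = ((8 + 2) + 9)² = (10 + 9)² = 19² = 361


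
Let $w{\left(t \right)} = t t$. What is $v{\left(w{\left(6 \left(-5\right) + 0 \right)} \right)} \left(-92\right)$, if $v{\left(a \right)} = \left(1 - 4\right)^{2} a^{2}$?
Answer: $-670680000$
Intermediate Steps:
$w{\left(t \right)} = t^{2}$
$v{\left(a \right)} = 9 a^{2}$ ($v{\left(a \right)} = \left(-3\right)^{2} a^{2} = 9 a^{2}$)
$v{\left(w{\left(6 \left(-5\right) + 0 \right)} \right)} \left(-92\right) = 9 \left(\left(6 \left(-5\right) + 0\right)^{2}\right)^{2} \left(-92\right) = 9 \left(\left(-30 + 0\right)^{2}\right)^{2} \left(-92\right) = 9 \left(\left(-30\right)^{2}\right)^{2} \left(-92\right) = 9 \cdot 900^{2} \left(-92\right) = 9 \cdot 810000 \left(-92\right) = 7290000 \left(-92\right) = -670680000$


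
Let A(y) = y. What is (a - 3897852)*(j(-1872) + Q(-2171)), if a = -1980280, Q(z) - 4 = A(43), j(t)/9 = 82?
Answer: -4614333620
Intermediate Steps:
j(t) = 738 (j(t) = 9*82 = 738)
Q(z) = 47 (Q(z) = 4 + 43 = 47)
(a - 3897852)*(j(-1872) + Q(-2171)) = (-1980280 - 3897852)*(738 + 47) = -5878132*785 = -4614333620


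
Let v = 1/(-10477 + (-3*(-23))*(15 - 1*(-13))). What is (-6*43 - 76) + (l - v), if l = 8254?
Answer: 67676401/8545 ≈ 7920.0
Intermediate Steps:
v = -1/8545 (v = 1/(-10477 + 69*(15 + 13)) = 1/(-10477 + 69*28) = 1/(-10477 + 1932) = 1/(-8545) = -1/8545 ≈ -0.00011703)
(-6*43 - 76) + (l - v) = (-6*43 - 76) + (8254 - 1*(-1/8545)) = (-258 - 76) + (8254 + 1/8545) = -334 + 70530431/8545 = 67676401/8545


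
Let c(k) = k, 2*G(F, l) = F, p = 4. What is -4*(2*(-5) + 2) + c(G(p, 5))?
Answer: 34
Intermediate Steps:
G(F, l) = F/2
-4*(2*(-5) + 2) + c(G(p, 5)) = -4*(2*(-5) + 2) + (1/2)*4 = -4*(-10 + 2) + 2 = -4*(-8) + 2 = 32 + 2 = 34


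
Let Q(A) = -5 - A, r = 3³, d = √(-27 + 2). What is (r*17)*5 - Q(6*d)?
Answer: 2300 + 30*I ≈ 2300.0 + 30.0*I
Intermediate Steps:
d = 5*I (d = √(-25) = 5*I ≈ 5.0*I)
r = 27
(r*17)*5 - Q(6*d) = (27*17)*5 - (-5 - 6*5*I) = 459*5 - (-5 - 30*I) = 2295 - (-5 - 30*I) = 2295 + (5 + 30*I) = 2300 + 30*I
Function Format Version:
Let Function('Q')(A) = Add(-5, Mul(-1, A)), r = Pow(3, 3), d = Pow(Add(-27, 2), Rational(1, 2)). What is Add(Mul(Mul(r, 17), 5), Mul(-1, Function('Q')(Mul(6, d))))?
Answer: Add(2300, Mul(30, I)) ≈ Add(2300.0, Mul(30.000, I))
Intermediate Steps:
d = Mul(5, I) (d = Pow(-25, Rational(1, 2)) = Mul(5, I) ≈ Mul(5.0000, I))
r = 27
Add(Mul(Mul(r, 17), 5), Mul(-1, Function('Q')(Mul(6, d)))) = Add(Mul(Mul(27, 17), 5), Mul(-1, Add(-5, Mul(-1, Mul(6, Mul(5, I)))))) = Add(Mul(459, 5), Mul(-1, Add(-5, Mul(-1, Mul(30, I))))) = Add(2295, Mul(-1, Add(-5, Mul(-30, I)))) = Add(2295, Add(5, Mul(30, I))) = Add(2300, Mul(30, I))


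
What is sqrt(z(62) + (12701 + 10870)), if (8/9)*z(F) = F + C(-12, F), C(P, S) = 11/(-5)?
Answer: 3*sqrt(1050590)/20 ≈ 153.75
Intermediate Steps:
C(P, S) = -11/5 (C(P, S) = 11*(-1/5) = -11/5)
z(F) = -99/40 + 9*F/8 (z(F) = 9*(F - 11/5)/8 = 9*(-11/5 + F)/8 = -99/40 + 9*F/8)
sqrt(z(62) + (12701 + 10870)) = sqrt((-99/40 + (9/8)*62) + (12701 + 10870)) = sqrt((-99/40 + 279/4) + 23571) = sqrt(2691/40 + 23571) = sqrt(945531/40) = 3*sqrt(1050590)/20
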